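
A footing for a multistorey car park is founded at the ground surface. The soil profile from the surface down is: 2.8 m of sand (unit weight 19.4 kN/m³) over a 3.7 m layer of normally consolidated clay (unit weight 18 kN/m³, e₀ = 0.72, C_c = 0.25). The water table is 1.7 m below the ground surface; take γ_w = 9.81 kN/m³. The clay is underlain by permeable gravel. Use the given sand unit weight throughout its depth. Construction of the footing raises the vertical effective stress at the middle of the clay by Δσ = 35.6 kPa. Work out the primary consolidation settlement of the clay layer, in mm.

Mid-depth of clay below the ground surface: z = 2.8 + 3.7/2 = 4.65 m.
Total vertical stress at mid-clay: σ_v = 19.4×2.8 + 18×1.85 = 87.62 kPa.
Pore pressure: u = 9.81×(4.65 − 1.7) = 28.94 kPa.
Initial effective stress: σ'_0 = σ_v − u = 87.62 − 28.94 = 58.68 kPa.
Final effective stress: σ'_f = σ'_0 + Δσ = 58.68 + 35.6 = 94.28 kPa.
Normally consolidated clay, so the full stress increment lies on the virgin compression line:
S_c = C_c·H/(1+e₀)·log₁₀(σ'_f/σ'_0) = 0.25×3.7/(1+0.72)×log₁₀(94.28/58.68)
    = 0.53779 × 0.20593 = 0.1107 m

S_c ≈ 111 mm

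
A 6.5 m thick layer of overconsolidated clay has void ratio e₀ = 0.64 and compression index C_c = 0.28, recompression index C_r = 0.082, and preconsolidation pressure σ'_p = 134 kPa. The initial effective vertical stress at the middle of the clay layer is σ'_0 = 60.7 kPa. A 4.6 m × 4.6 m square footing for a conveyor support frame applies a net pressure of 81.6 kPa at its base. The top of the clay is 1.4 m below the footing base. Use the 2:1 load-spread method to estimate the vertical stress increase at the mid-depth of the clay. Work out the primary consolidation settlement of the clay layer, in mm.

S_c ≈ 40.5 mm

Mid-depth of clay below the footing base: z = 1.4 + 6.5/2 = 4.65 m.
Stress increase at mid-clay by the 2:1 spreading method:
Δσ = qBL/((B+z)(L+z)) = 81.6×4.6×4.6/((4.6+4.65)(4.6+4.65)) = 20.18 kPa
Final effective stress: σ'_f = 60.7 + 20.18 = 80.88 kPa.
σ'_f = 80.88 ≤ σ'_p = 134 kPa, so the clay remains overconsolidated and only the recompression index applies:
S_c = C_r·H/(1+e₀)·log₁₀(σ'_f/σ'_0) = 0.082×6.5/1.64×log₁₀(80.88/60.7)
    = 0.325 × 0.12465 = 0.04051 m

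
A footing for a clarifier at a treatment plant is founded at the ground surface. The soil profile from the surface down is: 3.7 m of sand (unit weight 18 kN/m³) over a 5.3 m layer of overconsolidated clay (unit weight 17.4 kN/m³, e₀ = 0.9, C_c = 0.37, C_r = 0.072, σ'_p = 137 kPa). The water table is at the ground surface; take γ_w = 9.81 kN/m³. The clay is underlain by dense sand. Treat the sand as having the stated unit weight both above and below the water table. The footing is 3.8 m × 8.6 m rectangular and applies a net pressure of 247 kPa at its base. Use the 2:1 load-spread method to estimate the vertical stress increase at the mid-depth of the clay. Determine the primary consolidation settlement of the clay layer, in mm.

S_c ≈ 62.8 mm

Mid-depth of clay below the ground surface: z = 3.7 + 5.3/2 = 6.35 m.
Total vertical stress at mid-clay: σ_v = 18×3.7 + 17.4×2.65 = 112.71 kPa.
Pore pressure: u = 9.81×(6.35 − 0) = 62.294 kPa.
Initial effective stress: σ'_0 = σ_v − u = 112.71 − 62.294 = 50.416 kPa.
Stress increase at mid-clay by the 2:1 spreading method:
Δσ = qBL/((B+z)(L+z)) = 247×3.8×8.6/((3.8+6.35)(8.6+6.35)) = 53.195 kPa
Final effective stress: σ'_f = 50.416 + 53.195 = 103.61 kPa.
σ'_f = 103.61 ≤ σ'_p = 137 kPa, so the clay remains overconsolidated and only the recompression index applies:
S_c = C_r·H/(1+e₀)·log₁₀(σ'_f/σ'_0) = 0.072×5.3/1.9×log₁₀(103.61/50.416)
    = 0.20084 × 0.31283 = 0.06283 m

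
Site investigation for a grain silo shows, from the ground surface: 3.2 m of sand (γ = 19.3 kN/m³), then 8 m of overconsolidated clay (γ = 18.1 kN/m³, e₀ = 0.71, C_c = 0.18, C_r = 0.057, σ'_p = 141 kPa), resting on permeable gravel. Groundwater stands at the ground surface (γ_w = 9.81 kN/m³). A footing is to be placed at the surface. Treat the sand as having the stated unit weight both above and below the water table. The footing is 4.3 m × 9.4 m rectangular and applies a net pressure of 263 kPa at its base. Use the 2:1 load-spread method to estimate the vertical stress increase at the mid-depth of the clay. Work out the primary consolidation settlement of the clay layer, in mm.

S_c ≈ 72.9 mm

Mid-depth of clay below the ground surface: z = 3.2 + 8/2 = 7.2 m.
Total vertical stress at mid-clay: σ_v = 19.3×3.2 + 18.1×4 = 134.16 kPa.
Pore pressure: u = 9.81×(7.2 − 0) = 70.632 kPa.
Initial effective stress: σ'_0 = σ_v − u = 134.16 − 70.632 = 63.528 kPa.
Stress increase at mid-clay by the 2:1 spreading method:
Δσ = qBL/((B+z)(L+z)) = 263×4.3×9.4/((4.3+7.2)(9.4+7.2)) = 55.686 kPa
Final effective stress: σ'_f = 63.528 + 55.686 = 119.21 kPa.
σ'_f = 119.21 ≤ σ'_p = 141 kPa, so the clay remains overconsolidated and only the recompression index applies:
S_c = C_r·H/(1+e₀)·log₁₀(σ'_f/σ'_0) = 0.057×8/1.71×log₁₀(119.21/63.528)
    = 0.26667 × 0.27335 = 0.07289 m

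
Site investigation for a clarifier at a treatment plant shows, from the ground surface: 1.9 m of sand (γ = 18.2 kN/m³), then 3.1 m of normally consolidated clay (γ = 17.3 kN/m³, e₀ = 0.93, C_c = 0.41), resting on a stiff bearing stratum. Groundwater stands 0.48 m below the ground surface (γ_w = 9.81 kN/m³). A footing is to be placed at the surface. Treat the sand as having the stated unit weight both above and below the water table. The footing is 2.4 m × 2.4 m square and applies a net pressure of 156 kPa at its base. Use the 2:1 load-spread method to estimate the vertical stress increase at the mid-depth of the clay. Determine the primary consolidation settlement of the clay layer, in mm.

S_c ≈ 170 mm

Mid-depth of clay below the ground surface: z = 1.9 + 3.1/2 = 3.45 m.
Total vertical stress at mid-clay: σ_v = 18.2×1.9 + 17.3×1.55 = 61.395 kPa.
Pore pressure: u = 9.81×(3.45 − 0.48) = 29.136 kPa.
Initial effective stress: σ'_0 = σ_v − u = 61.395 − 29.136 = 32.259 kPa.
Stress increase at mid-clay by the 2:1 spreading method:
Δσ = qBL/((B+z)(L+z)) = 156×2.4×2.4/((2.4+3.45)(2.4+3.45)) = 26.256 kPa
Final effective stress: σ'_f = σ'_0 + Δσ = 32.259 + 26.256 = 58.515 kPa.
Normally consolidated clay, so the full stress increment lies on the virgin compression line:
S_c = C_c·H/(1+e₀)·log₁₀(σ'_f/σ'_0) = 0.41×3.1/(1+0.93)×log₁₀(58.515/32.259)
    = 0.65855 × 0.25862 = 0.1703 m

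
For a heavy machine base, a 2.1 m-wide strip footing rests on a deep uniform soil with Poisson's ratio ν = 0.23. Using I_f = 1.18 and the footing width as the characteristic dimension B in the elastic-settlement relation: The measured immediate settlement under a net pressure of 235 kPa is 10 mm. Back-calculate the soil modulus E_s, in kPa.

S_e = q·B·(1−ν²)/E_s · I_f  ⇒  E_s = q·B·(1−ν²)·I_f / S_e.
E_s = 235 × 2.1 × 0.9471 × 1.18 / 0.01 = 55150 kPa

E_s ≈ 55200 kPa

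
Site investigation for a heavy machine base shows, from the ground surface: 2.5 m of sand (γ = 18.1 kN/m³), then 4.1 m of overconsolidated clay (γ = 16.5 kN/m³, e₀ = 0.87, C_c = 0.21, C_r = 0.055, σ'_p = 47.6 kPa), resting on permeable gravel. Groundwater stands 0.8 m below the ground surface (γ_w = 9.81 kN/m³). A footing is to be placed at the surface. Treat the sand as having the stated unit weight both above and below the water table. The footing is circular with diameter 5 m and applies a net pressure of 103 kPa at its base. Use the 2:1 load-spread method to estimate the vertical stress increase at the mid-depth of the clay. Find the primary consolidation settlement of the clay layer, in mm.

S_c ≈ 84.8 mm

Mid-depth of clay below the ground surface: z = 2.5 + 4.1/2 = 4.55 m.
Total vertical stress at mid-clay: σ_v = 18.1×2.5 + 16.5×2.05 = 79.075 kPa.
Pore pressure: u = 9.81×(4.55 − 0.8) = 36.788 kPa.
Initial effective stress: σ'_0 = σ_v − u = 79.075 − 36.788 = 42.287 kPa.
Stress increase at mid-clay by the 2:1 spreading method:
Δσ ≈ qD²/(D+z)² = 103×5²/(5+4.55)² = 28.234 kPa
Final effective stress: σ'_f = 42.287 + 28.234 = 70.521 kPa.
σ'_f = 70.521 > σ'_p = 47.6 kPa, so the stress path crosses the preconsolidation pressure — recompression up to σ'_p, then virgin compression beyond:
S_c = H/(1+e₀)·[C_r·log₁₀(σ'_p/σ'_0) + C_c·log₁₀(σ'_f/σ'_p)]
    = 4.1/1.87 × [0.055×log₁₀(47.6/42.287) + 0.21×log₁₀(70.521/47.6)]
    = 2.1925 × [0.002827 + 0.035849] = 0.0848 m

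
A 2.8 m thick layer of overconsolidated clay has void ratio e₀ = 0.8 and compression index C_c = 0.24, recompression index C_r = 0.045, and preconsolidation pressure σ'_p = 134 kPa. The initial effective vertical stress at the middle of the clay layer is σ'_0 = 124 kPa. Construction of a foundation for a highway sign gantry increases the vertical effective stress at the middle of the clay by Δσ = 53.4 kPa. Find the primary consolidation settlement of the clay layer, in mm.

Final effective stress: σ'_f = 124 + 53.4 = 177.4 kPa.
σ'_f = 177.4 > σ'_p = 134 kPa, so the stress path crosses the preconsolidation pressure — recompression up to σ'_p, then virgin compression beyond:
S_c = H/(1+e₀)·[C_r·log₁₀(σ'_p/σ'_0) + C_c·log₁₀(σ'_f/σ'_p)]
    = 2.8/1.8 × [0.045×log₁₀(134/124) + 0.24×log₁₀(177.4/134)]
    = 1.5556 × [0.0015157 + 0.029244] = 0.04785 m

S_c ≈ 47.8 mm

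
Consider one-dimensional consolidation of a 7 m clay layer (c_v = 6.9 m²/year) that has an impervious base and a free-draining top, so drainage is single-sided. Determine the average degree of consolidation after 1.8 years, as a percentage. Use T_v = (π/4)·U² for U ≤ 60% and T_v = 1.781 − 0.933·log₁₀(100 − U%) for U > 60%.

U ≈ 56.8 %

Drainage path length: H_d = H = 7 m (single drainage).
T_v = c_v·t/H_d² = 6.9×1.8/7² = 0.25347.
T_v = 0.25347 corresponds to the U ≤ 60% branch:
U = √(4T_v/π) = 0.5681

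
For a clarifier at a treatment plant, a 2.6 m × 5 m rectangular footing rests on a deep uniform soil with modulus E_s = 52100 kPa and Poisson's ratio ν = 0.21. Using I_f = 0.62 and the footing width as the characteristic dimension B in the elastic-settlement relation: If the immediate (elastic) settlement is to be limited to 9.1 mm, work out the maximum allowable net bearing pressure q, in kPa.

q ≈ 308 kPa

S_e = q·B·(1−ν²)/E_s · I_f  ⇒  q = S_e·E_s / (B·(1−ν²)·I_f).
q = 0.0091 × 52100 / (2.6 × 0.9559 × 0.62) = 307.7 kPa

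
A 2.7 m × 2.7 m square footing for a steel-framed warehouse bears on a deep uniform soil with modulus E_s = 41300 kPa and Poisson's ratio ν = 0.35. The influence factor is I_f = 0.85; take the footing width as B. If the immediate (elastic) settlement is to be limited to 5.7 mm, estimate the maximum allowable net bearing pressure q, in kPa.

q ≈ 117 kPa

S_e = q·B·(1−ν²)/E_s · I_f  ⇒  q = S_e·E_s / (B·(1−ν²)·I_f).
q = 0.0057 × 41300 / (2.7 × 0.8775 × 0.85) = 116.9 kPa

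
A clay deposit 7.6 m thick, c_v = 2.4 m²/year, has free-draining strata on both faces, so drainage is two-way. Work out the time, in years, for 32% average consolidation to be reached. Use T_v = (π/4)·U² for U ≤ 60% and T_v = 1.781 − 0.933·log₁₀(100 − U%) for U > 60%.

Drainage path length: H_d = H/2 = 3.8 m (double drainage).
U ≤ 60%: T_v = (π/4)·U² = (π/4)×0.32² = 0.080425.
t = T_v·H_d²/c_v = 0.080425×3.8²/2.4 = 0.4839 years.

t ≈ 0.484 years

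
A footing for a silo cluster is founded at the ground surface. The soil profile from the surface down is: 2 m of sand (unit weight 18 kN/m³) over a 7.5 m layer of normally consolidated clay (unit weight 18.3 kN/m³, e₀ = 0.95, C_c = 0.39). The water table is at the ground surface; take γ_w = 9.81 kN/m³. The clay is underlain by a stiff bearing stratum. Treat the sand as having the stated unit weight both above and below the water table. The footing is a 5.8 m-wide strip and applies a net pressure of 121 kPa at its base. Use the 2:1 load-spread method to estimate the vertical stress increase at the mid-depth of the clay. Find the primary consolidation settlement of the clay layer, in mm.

S_c ≈ 531 mm

Mid-depth of clay below the ground surface: z = 2 + 7.5/2 = 5.75 m.
Total vertical stress at mid-clay: σ_v = 18×2 + 18.3×3.75 = 104.62 kPa.
Pore pressure: u = 9.81×(5.75 − 0) = 56.408 kPa.
Initial effective stress: σ'_0 = σ_v − u = 104.62 − 56.408 = 48.212 kPa.
Stress increase at mid-clay by the 2:1 spreading method:
Δσ = qB/(B+z) = 121×5.8/(5.8+5.75) = 60.762 kPa
Final effective stress: σ'_f = σ'_0 + Δσ = 48.212 + 60.762 = 108.97 kPa.
Normally consolidated clay, so the full stress increment lies on the virgin compression line:
S_c = C_c·H/(1+e₀)·log₁₀(σ'_f/σ'_0) = 0.39×7.5/(1+0.95)×log₁₀(108.97/48.212)
    = 1.5 × 0.35415 = 0.5312 m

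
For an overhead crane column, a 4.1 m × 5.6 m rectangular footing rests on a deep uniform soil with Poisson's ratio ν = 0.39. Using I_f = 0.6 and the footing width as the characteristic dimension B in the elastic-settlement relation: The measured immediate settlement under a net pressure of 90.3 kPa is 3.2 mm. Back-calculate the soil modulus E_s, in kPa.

S_e = q·B·(1−ν²)/E_s · I_f  ⇒  E_s = q·B·(1−ν²)·I_f / S_e.
E_s = 90.3 × 4.1 × 0.8479 × 0.6 / 0.0032 = 58860 kPa

E_s ≈ 58900 kPa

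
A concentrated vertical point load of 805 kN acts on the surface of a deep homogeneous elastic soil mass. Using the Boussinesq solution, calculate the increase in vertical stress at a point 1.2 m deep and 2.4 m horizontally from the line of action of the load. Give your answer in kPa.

Δσ_z ≈ 4.77 kPa

Boussinesq vertical stress below a point load on an elastic half-space:
Δσ_z = 3P/(2πz²) · [1 + (r/z)²]^(−5/2)
r/z = 2.4/1.2 = 2; [1+(r/z)²]^(−5/2) = 0.017889.
Δσ_z = 3×805/(2π×1.2²) × 0.017889 = 266.92 × 0.017889 = 4.775 kPa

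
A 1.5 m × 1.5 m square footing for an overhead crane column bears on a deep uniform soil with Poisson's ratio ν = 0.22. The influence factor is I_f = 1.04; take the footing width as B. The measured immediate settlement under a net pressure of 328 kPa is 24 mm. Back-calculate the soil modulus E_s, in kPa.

S_e = q·B·(1−ν²)/E_s · I_f  ⇒  E_s = q·B·(1−ν²)·I_f / S_e.
E_s = 328 × 1.5 × 0.9516 × 1.04 / 0.024 = 20290 kPa

E_s ≈ 20300 kPa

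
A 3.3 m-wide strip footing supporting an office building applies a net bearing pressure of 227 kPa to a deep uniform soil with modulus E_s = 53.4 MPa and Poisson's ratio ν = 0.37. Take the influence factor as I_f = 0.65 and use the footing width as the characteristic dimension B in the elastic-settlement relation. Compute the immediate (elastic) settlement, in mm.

S_e ≈ 7.87 mm

Immediate (elastic) settlement: S_e = q·B·(1−ν²)/E_s · I_f.
E_s = 53.4 MPa = 53400 kPa.
S_e = 227 × 3.3 × (1 − 0.37²) / 53400 × 0.65
    = 227 × 3.3 × 0.8631 / 53400 × 0.65
    = 0.00787 m = 7.87 mm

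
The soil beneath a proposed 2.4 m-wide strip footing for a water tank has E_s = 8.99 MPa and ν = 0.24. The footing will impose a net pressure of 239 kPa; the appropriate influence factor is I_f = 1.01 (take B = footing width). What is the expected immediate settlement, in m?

S_e ≈ 0.0607 m

Immediate (elastic) settlement: S_e = q·B·(1−ν²)/E_s · I_f.
E_s = 8.99 MPa = 8990 kPa.
S_e = 239 × 2.4 × (1 − 0.24²) / 8990 × 1.01
    = 239 × 2.4 × 0.9424 / 8990 × 1.01
    = 0.06073 m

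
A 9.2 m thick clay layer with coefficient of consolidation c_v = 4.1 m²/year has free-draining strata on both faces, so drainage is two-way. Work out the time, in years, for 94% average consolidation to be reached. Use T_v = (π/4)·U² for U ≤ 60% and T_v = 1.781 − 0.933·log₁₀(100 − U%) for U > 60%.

Drainage path length: H_d = H/2 = 4.6 m (double drainage).
U > 60%: T_v = 1.781 − 0.933·log₁₀(100 − 94) = 1.055.
t = T_v·H_d²/c_v = 1.055×4.6²/4.1 = 5.445 years.

t ≈ 5.44 years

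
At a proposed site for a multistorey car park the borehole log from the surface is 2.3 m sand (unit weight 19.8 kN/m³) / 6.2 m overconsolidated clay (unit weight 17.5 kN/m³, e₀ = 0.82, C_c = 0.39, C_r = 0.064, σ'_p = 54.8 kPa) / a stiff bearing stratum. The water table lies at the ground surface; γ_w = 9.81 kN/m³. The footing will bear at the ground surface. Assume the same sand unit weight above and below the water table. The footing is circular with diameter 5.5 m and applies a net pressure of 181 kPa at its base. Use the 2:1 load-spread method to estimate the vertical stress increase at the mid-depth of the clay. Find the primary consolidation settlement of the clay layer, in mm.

Mid-depth of clay below the ground surface: z = 2.3 + 6.2/2 = 5.4 m.
Total vertical stress at mid-clay: σ_v = 19.8×2.3 + 17.5×3.1 = 99.79 kPa.
Pore pressure: u = 9.81×(5.4 − 0) = 52.974 kPa.
Initial effective stress: σ'_0 = σ_v − u = 99.79 − 52.974 = 46.816 kPa.
Stress increase at mid-clay by the 2:1 spreading method:
Δσ ≈ qD²/(D+z)² = 181×5.5²/(5.5+5.4)² = 46.084 kPa
Final effective stress: σ'_f = 46.816 + 46.084 = 92.9 kPa.
σ'_f = 92.9 > σ'_p = 54.8 kPa, so the stress path crosses the preconsolidation pressure — recompression up to σ'_p, then virgin compression beyond:
S_c = H/(1+e₀)·[C_r·log₁₀(σ'_p/σ'_0) + C_c·log₁₀(σ'_f/σ'_p)]
    = 6.2/1.82 × [0.064×log₁₀(54.8/46.816) + 0.39×log₁₀(92.9/54.8)]
    = 3.4066 × [0.0043767 + 0.089402] = 0.3195 m

S_c ≈ 319 mm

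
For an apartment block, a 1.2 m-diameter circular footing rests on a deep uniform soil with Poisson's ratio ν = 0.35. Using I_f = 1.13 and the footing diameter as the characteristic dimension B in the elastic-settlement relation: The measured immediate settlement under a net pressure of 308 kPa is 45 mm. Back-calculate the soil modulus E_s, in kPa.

E_s ≈ 8140 kPa

S_e = q·B·(1−ν²)/E_s · I_f  ⇒  E_s = q·B·(1−ν²)·I_f / S_e.
E_s = 308 × 1.2 × 0.8775 × 1.13 / 0.045 = 8144 kPa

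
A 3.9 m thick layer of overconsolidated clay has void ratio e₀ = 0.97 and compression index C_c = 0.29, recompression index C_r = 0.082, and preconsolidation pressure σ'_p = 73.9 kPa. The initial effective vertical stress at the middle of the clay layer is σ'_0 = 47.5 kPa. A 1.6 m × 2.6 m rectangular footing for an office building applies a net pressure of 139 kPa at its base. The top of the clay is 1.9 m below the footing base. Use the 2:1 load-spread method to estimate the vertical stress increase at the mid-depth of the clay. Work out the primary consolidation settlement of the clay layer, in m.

S_c ≈ 0.021 m

Mid-depth of clay below the footing base: z = 1.9 + 3.9/2 = 3.85 m.
Stress increase at mid-clay by the 2:1 spreading method:
Δσ = qBL/((B+z)(L+z)) = 139×1.6×2.6/((1.6+3.85)(2.6+3.85)) = 16.449 kPa
Final effective stress: σ'_f = 47.5 + 16.449 = 63.949 kPa.
σ'_f = 63.949 ≤ σ'_p = 73.9 kPa, so the clay remains overconsolidated and only the recompression index applies:
S_c = C_r·H/(1+e₀)·log₁₀(σ'_f/σ'_0) = 0.082×3.9/1.97×log₁₀(63.949/47.5)
    = 0.16234 × 0.12914 = 0.02096 m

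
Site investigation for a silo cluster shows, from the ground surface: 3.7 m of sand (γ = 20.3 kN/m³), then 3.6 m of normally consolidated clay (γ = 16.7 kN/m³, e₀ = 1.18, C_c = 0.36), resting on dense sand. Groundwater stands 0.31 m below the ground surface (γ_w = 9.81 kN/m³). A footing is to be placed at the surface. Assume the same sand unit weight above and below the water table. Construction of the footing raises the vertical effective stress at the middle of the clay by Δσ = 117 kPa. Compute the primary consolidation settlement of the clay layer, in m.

Mid-depth of clay below the ground surface: z = 3.7 + 3.6/2 = 5.5 m.
Total vertical stress at mid-clay: σ_v = 20.3×3.7 + 16.7×1.8 = 105.17 kPa.
Pore pressure: u = 9.81×(5.5 − 0.31) = 50.914 kPa.
Initial effective stress: σ'_0 = σ_v − u = 105.17 − 50.914 = 54.256 kPa.
Final effective stress: σ'_f = σ'_0 + Δσ = 54.256 + 117 = 171.26 kPa.
Normally consolidated clay, so the full stress increment lies on the virgin compression line:
S_c = C_c·H/(1+e₀)·log₁₀(σ'_f/σ'_0) = 0.36×3.6/(1+1.18)×log₁₀(171.26/54.256)
    = 0.5945 × 0.49921 = 0.2968 m

S_c ≈ 0.297 m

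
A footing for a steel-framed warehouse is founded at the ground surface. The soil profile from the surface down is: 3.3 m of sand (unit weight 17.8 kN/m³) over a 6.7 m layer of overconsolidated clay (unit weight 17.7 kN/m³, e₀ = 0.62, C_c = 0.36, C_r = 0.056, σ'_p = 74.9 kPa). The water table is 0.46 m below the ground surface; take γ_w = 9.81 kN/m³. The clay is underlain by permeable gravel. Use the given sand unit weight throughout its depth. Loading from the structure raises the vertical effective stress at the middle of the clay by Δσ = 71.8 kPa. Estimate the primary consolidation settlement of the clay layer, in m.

Mid-depth of clay below the ground surface: z = 3.3 + 6.7/2 = 6.65 m.
Total vertical stress at mid-clay: σ_v = 17.8×3.3 + 17.7×3.35 = 118.03 kPa.
Pore pressure: u = 9.81×(6.65 − 0.46) = 60.724 kPa.
Initial effective stress: σ'_0 = σ_v − u = 118.03 − 60.724 = 57.306 kPa.
Final effective stress: σ'_f = 57.306 + 71.8 = 129.11 kPa.
σ'_f = 129.11 > σ'_p = 74.9 kPa, so the stress path crosses the preconsolidation pressure — recompression up to σ'_p, then virgin compression beyond:
S_c = H/(1+e₀)·[C_r·log₁₀(σ'_p/σ'_0) + C_c·log₁₀(σ'_f/σ'_p)]
    = 6.7/1.62 × [0.056×log₁₀(74.9/57.306) + 0.36×log₁₀(129.11/74.9)]
    = 4.1358 × [0.0065118 + 0.085132] = 0.379 m

S_c ≈ 0.379 m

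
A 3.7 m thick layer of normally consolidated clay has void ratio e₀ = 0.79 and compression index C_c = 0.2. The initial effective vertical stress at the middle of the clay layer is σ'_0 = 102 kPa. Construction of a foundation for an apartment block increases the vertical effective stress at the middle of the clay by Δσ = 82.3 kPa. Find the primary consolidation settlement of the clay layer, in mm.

Final effective stress: σ'_f = σ'_0 + Δσ = 102 + 82.3 = 184.3 kPa.
Normally consolidated clay, so the full stress increment lies on the virgin compression line:
S_c = C_c·H/(1+e₀)·log₁₀(σ'_f/σ'_0) = 0.2×3.7/(1+0.79)×log₁₀(184.3/102)
    = 0.41341 × 0.25693 = 0.1062 m

S_c ≈ 106 mm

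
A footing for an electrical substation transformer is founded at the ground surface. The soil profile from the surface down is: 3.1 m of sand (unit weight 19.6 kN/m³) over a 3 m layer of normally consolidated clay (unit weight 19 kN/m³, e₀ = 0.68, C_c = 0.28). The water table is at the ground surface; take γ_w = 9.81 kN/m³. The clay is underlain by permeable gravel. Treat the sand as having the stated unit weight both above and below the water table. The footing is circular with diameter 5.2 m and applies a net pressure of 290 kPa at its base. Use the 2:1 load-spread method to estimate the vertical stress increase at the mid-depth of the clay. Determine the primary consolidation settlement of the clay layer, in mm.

S_c ≈ 227 mm

Mid-depth of clay below the ground surface: z = 3.1 + 3/2 = 4.6 m.
Total vertical stress at mid-clay: σ_v = 19.6×3.1 + 19×1.5 = 89.26 kPa.
Pore pressure: u = 9.81×(4.6 − 0) = 45.126 kPa.
Initial effective stress: σ'_0 = σ_v − u = 89.26 − 45.126 = 44.134 kPa.
Stress increase at mid-clay by the 2:1 spreading method:
Δσ ≈ qD²/(D+z)² = 290×5.2²/(5.2+4.6)² = 81.649 kPa
Final effective stress: σ'_f = σ'_0 + Δσ = 44.134 + 81.649 = 125.78 kPa.
Normally consolidated clay, so the full stress increment lies on the virgin compression line:
S_c = C_c·H/(1+e₀)·log₁₀(σ'_f/σ'_0) = 0.28×3/(1+0.68)×log₁₀(125.78/44.134)
    = 0.5 × 0.45484 = 0.2274 m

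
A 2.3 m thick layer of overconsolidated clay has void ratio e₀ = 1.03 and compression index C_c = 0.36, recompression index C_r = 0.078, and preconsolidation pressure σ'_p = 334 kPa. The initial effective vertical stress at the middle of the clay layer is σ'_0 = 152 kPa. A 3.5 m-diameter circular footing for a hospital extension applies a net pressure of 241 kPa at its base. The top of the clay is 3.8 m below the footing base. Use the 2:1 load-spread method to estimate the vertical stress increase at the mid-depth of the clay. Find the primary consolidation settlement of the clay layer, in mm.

S_c ≈ 9.24 mm

Mid-depth of clay below the footing base: z = 3.8 + 2.3/2 = 4.95 m.
Stress increase at mid-clay by the 2:1 spreading method:
Δσ ≈ qD²/(D+z)² = 241×3.5²/(3.5+4.95)² = 41.347 kPa
Final effective stress: σ'_f = 152 + 41.347 = 193.35 kPa.
σ'_f = 193.35 ≤ σ'_p = 334 kPa, so the clay remains overconsolidated and only the recompression index applies:
S_c = C_r·H/(1+e₀)·log₁₀(σ'_f/σ'_0) = 0.078×2.3/2.03×log₁₀(193.35/152)
    = 0.088374 × 0.1045 = 0.009235 m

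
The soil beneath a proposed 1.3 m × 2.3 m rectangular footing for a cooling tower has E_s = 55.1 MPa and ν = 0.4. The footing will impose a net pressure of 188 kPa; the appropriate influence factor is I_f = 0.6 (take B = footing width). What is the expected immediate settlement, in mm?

Immediate (elastic) settlement: S_e = q·B·(1−ν²)/E_s · I_f.
E_s = 55.1 MPa = 55100 kPa.
S_e = 188 × 1.3 × (1 − 0.4²) / 55100 × 0.6
    = 188 × 1.3 × 0.84 / 55100 × 0.6
    = 0.002236 m = 2.236 mm

S_e ≈ 2.24 mm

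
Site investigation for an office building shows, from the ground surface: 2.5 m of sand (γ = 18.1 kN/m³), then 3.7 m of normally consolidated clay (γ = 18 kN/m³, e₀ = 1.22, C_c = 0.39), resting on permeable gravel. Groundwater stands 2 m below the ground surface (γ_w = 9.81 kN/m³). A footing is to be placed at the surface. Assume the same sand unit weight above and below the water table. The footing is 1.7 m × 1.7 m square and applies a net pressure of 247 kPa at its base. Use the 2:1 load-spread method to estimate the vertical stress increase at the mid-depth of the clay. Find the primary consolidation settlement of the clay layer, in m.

S_c ≈ 0.085 m

Mid-depth of clay below the ground surface: z = 2.5 + 3.7/2 = 4.35 m.
Total vertical stress at mid-clay: σ_v = 18.1×2.5 + 18×1.85 = 78.55 kPa.
Pore pressure: u = 9.81×(4.35 − 2) = 23.054 kPa.
Initial effective stress: σ'_0 = σ_v − u = 78.55 − 23.054 = 55.496 kPa.
Stress increase at mid-clay by the 2:1 spreading method:
Δσ = qBL/((B+z)(L+z)) = 247×1.7×1.7/((1.7+4.35)(1.7+4.35)) = 19.502 kPa
Final effective stress: σ'_f = σ'_0 + Δσ = 55.496 + 19.502 = 74.998 kPa.
Normally consolidated clay, so the full stress increment lies on the virgin compression line:
S_c = C_c·H/(1+e₀)·log₁₀(σ'_f/σ'_0) = 0.39×3.7/(1+1.22)×log₁₀(74.998/55.496)
    = 0.65 × 0.13079 = 0.08501 m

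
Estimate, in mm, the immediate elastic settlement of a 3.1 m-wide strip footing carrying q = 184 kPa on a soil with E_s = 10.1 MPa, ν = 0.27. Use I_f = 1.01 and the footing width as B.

S_e ≈ 52.9 mm

Immediate (elastic) settlement: S_e = q·B·(1−ν²)/E_s · I_f.
E_s = 10.1 MPa = 10100 kPa.
S_e = 184 × 3.1 × (1 − 0.27²) / 10100 × 1.01
    = 184 × 3.1 × 0.9271 / 10100 × 1.01
    = 0.05288 m = 52.88 mm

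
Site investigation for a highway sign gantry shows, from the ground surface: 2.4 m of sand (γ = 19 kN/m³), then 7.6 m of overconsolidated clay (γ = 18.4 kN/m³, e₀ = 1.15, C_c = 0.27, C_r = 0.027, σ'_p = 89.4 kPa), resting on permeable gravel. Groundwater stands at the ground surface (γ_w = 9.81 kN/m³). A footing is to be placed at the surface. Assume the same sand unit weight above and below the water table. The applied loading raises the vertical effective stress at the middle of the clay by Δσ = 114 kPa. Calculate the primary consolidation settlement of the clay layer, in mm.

S_c ≈ 284 mm

Mid-depth of clay below the ground surface: z = 2.4 + 7.6/2 = 6.2 m.
Total vertical stress at mid-clay: σ_v = 19×2.4 + 18.4×3.8 = 115.52 kPa.
Pore pressure: u = 9.81×(6.2 − 0) = 60.822 kPa.
Initial effective stress: σ'_0 = σ_v − u = 115.52 − 60.822 = 54.698 kPa.
Final effective stress: σ'_f = 54.698 + 114 = 168.7 kPa.
σ'_f = 168.7 > σ'_p = 89.4 kPa, so the stress path crosses the preconsolidation pressure — recompression up to σ'_p, then virgin compression beyond:
S_c = H/(1+e₀)·[C_r·log₁₀(σ'_p/σ'_0) + C_c·log₁₀(σ'_f/σ'_p)]
    = 7.6/2.15 × [0.027×log₁₀(89.4/54.698) + 0.27×log₁₀(168.7/89.4)]
    = 3.5349 × [0.0057609 + 0.07446] = 0.2836 m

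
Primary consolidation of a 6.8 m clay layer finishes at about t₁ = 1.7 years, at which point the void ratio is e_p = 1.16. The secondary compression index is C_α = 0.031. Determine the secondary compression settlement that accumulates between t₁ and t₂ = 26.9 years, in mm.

Secondary compression: S_s = C_α·H/(1+e_p)·log₁₀(t₂/t₁)
S_s = 0.031×6.8/(1+1.16)×log₁₀(26.9/1.7)
    = 0.09759 × 1.199 = 0.117 m

S_s ≈ 117 mm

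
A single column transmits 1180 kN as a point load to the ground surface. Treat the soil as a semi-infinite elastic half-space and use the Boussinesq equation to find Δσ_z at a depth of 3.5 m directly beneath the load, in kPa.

Boussinesq vertical stress below a point load on an elastic half-space:
Δσ_z = 3P/(2πz²) · [1 + (r/z)²]^(−5/2)
r/z = 0/3.5 = 0; [1+(r/z)²]^(−5/2) = 1.
Δσ_z = 3×1180/(2π×3.5²) × 1 = 45.993 × 1 = 45.99 kPa

Δσ_z ≈ 46 kPa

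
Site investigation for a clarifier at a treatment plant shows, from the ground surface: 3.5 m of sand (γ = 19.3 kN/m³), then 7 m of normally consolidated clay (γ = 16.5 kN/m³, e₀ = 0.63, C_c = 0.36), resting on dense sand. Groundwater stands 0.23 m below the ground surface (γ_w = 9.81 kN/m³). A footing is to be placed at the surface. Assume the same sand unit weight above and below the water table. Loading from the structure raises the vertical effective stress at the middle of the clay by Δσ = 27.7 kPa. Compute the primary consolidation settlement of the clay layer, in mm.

Mid-depth of clay below the ground surface: z = 3.5 + 7/2 = 7 m.
Total vertical stress at mid-clay: σ_v = 19.3×3.5 + 16.5×3.5 = 125.3 kPa.
Pore pressure: u = 9.81×(7 − 0.23) = 66.414 kPa.
Initial effective stress: σ'_0 = σ_v − u = 125.3 − 66.414 = 58.886 kPa.
Final effective stress: σ'_f = σ'_0 + Δσ = 58.886 + 27.7 = 86.586 kPa.
Normally consolidated clay, so the full stress increment lies on the virgin compression line:
S_c = C_c·H/(1+e₀)·log₁₀(σ'_f/σ'_0) = 0.36×7/(1+0.63)×log₁₀(86.586/58.886)
    = 1.546 × 0.16744 = 0.2589 m

S_c ≈ 259 mm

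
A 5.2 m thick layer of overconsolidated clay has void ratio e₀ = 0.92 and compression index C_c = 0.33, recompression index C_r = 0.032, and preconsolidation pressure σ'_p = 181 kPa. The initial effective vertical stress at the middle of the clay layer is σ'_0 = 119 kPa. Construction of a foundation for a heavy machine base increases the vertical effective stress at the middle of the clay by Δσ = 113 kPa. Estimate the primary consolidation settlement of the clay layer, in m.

S_c ≈ 0.112 m

Final effective stress: σ'_f = 119 + 113 = 232 kPa.
σ'_f = 232 > σ'_p = 181 kPa, so the stress path crosses the preconsolidation pressure — recompression up to σ'_p, then virgin compression beyond:
S_c = H/(1+e₀)·[C_r·log₁₀(σ'_p/σ'_0) + C_c·log₁₀(σ'_f/σ'_p)]
    = 5.2/1.92 × [0.032×log₁₀(181/119) + 0.33×log₁₀(232/181)]
    = 2.7083 × [0.0058282 + 0.035577] = 0.1121 m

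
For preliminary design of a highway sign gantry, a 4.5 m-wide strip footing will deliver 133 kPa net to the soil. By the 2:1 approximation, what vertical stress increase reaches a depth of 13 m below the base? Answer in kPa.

By the 2:1 method the load spreads at 1 horizontal : 2 vertical, so at depth z the loaded area has grown by z in each plan dimension:
Δσ = qB/(B+z) = 133×4.5/(4.5+13) = 34.2 kPa

Δσ_z ≈ 34.2 kPa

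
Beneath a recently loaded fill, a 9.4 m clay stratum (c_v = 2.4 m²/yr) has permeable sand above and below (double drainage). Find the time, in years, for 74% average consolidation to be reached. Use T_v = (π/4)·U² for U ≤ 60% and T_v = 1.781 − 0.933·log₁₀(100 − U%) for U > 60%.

t ≈ 4.24 years

Drainage path length: H_d = H/2 = 4.7 m (double drainage).
U > 60%: T_v = 1.781 − 0.933·log₁₀(100 − 74) = 0.46083.
t = T_v·H_d²/c_v = 0.46083×4.7²/2.4 = 4.242 years.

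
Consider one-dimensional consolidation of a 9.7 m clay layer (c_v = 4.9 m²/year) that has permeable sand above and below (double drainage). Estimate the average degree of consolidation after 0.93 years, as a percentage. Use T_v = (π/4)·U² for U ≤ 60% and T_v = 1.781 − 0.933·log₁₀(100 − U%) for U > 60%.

U ≈ 49.7 %

Drainage path length: H_d = H/2 = 4.85 m (double drainage).
T_v = c_v·t/H_d² = 4.9×0.93/4.85² = 0.19373.
T_v = 0.19373 corresponds to the U ≤ 60% branch:
U = √(4T_v/π) = 0.4967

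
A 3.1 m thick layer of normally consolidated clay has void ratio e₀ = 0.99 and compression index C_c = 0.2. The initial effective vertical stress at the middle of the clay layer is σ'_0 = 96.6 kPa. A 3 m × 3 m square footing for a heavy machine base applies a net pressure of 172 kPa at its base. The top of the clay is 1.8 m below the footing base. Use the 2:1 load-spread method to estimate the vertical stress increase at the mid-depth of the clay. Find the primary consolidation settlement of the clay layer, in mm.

Mid-depth of clay below the footing base: z = 1.8 + 3.1/2 = 3.35 m.
Stress increase at mid-clay by the 2:1 spreading method:
Δσ = qBL/((B+z)(L+z)) = 172×3×3/((3+3.35)(3+3.35)) = 38.39 kPa
Final effective stress: σ'_f = σ'_0 + Δσ = 96.6 + 38.39 = 134.99 kPa.
Normally consolidated clay, so the full stress increment lies on the virgin compression line:
S_c = C_c·H/(1+e₀)·log₁₀(σ'_f/σ'_0) = 0.2×3.1/(1+0.99)×log₁₀(134.99/96.6)
    = 0.31156 × 0.14532 = 0.04528 m

S_c ≈ 45.3 mm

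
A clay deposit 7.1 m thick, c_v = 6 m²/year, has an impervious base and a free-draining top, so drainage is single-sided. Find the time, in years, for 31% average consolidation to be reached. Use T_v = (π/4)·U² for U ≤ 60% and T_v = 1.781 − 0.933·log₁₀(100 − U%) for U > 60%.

t ≈ 0.634 years

Drainage path length: H_d = H = 7.1 m (single drainage).
U ≤ 60%: T_v = (π/4)·U² = (π/4)×0.31² = 0.075477.
t = T_v·H_d²/c_v = 0.075477×7.1²/6 = 0.6341 years.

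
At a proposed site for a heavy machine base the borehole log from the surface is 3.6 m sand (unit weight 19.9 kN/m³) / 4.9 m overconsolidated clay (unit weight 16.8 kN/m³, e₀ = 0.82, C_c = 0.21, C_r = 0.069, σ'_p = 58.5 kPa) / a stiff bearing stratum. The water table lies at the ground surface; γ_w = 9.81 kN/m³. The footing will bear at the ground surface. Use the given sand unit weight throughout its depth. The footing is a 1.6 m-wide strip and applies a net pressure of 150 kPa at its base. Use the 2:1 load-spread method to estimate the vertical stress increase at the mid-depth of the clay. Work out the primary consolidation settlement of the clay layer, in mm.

Mid-depth of clay below the ground surface: z = 3.6 + 4.9/2 = 6.05 m.
Total vertical stress at mid-clay: σ_v = 19.9×3.6 + 16.8×2.45 = 112.8 kPa.
Pore pressure: u = 9.81×(6.05 − 0) = 59.351 kPa.
Initial effective stress: σ'_0 = σ_v − u = 112.8 − 59.351 = 53.449 kPa.
Stress increase at mid-clay by the 2:1 spreading method:
Δσ = qB/(B+z) = 150×1.6/(1.6+6.05) = 31.373 kPa
Final effective stress: σ'_f = 53.449 + 31.373 = 84.822 kPa.
σ'_f = 84.822 > σ'_p = 58.5 kPa, so the stress path crosses the preconsolidation pressure — recompression up to σ'_p, then virgin compression beyond:
S_c = H/(1+e₀)·[C_r·log₁₀(σ'_p/σ'_0) + C_c·log₁₀(σ'_f/σ'_p)]
    = 4.9/1.82 × [0.069×log₁₀(58.5/53.449) + 0.21×log₁₀(84.822/58.5)]
    = 2.6923 × [0.0027059 + 0.033884] = 0.09851 m

S_c ≈ 98.5 mm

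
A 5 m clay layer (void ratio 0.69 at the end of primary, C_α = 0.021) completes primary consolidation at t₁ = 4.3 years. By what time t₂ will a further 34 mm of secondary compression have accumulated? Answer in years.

S_s = C_α·H/(1+e_p)·log₁₀(t₂/t₁) ⇒ log₁₀(t₂/t₁) = S_s·(1+e_p)/(C_α·H).
log₁₀(t₂/t₁) = 0.034 × (1+0.69) / (0.021×5) = 0.5472
t₂ = t₁ × 10^0.5472 = 4.3 × 3.526 = 15.16 years

t₂ ≈ 15.2 years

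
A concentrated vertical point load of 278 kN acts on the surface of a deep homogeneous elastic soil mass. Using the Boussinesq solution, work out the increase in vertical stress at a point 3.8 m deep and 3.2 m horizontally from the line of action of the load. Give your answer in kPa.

Δσ_z ≈ 2.41 kPa

Boussinesq vertical stress below a point load on an elastic half-space:
Δσ_z = 3P/(2πz²) · [1 + (r/z)²]^(−5/2)
r/z = 3.2/3.8 = 0.84211; [1+(r/z)²]^(−5/2) = 0.26185.
Δσ_z = 3×278/(2π×3.8²) × 0.26185 = 9.1922 × 0.26185 = 2.407 kPa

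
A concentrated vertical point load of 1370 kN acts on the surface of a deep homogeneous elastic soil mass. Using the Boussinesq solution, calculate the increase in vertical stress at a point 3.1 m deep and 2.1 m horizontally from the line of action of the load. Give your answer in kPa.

Boussinesq vertical stress below a point load on an elastic half-space:
Δσ_z = 3P/(2πz²) · [1 + (r/z)²]^(−5/2)
r/z = 2.1/3.1 = 0.67742; [1+(r/z)²]^(−5/2) = 0.38899.
Δσ_z = 3×1370/(2π×3.1²) × 0.38899 = 68.067 × 0.38899 = 26.48 kPa

Δσ_z ≈ 26.5 kPa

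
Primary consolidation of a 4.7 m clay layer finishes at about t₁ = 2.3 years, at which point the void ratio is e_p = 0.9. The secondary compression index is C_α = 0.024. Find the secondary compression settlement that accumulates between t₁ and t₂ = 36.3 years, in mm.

Secondary compression: S_s = C_α·H/(1+e_p)·log₁₀(t₂/t₁)
S_s = 0.024×4.7/(1+0.9)×log₁₀(36.3/2.3)
    = 0.05937 × 1.198 = 0.07113 m

S_s ≈ 71.1 mm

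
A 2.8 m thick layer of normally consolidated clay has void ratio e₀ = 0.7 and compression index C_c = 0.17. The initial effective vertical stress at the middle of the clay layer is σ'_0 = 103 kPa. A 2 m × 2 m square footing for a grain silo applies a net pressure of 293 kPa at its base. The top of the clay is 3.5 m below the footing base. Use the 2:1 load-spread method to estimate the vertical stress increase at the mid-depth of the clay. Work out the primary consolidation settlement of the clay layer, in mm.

S_c ≈ 26.1 mm

Mid-depth of clay below the footing base: z = 3.5 + 2.8/2 = 4.9 m.
Stress increase at mid-clay by the 2:1 spreading method:
Δσ = qBL/((B+z)(L+z)) = 293×2×2/((2+4.9)(2+4.9)) = 24.617 kPa
Final effective stress: σ'_f = σ'_0 + Δσ = 103 + 24.617 = 127.62 kPa.
Normally consolidated clay, so the full stress increment lies on the virgin compression line:
S_c = C_c·H/(1+e₀)·log₁₀(σ'_f/σ'_0) = 0.17×2.8/(1+0.7)×log₁₀(127.62/103)
    = 0.28 × 0.093082 = 0.02606 m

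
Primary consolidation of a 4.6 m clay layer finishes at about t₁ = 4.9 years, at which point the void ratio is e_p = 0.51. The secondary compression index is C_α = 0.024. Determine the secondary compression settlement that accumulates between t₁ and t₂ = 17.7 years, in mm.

Secondary compression: S_s = C_α·H/(1+e_p)·log₁₀(t₂/t₁)
S_s = 0.024×4.6/(1+0.51)×log₁₀(17.7/4.9)
    = 0.07311 × 0.5578 = 0.04078 m

S_s ≈ 40.8 mm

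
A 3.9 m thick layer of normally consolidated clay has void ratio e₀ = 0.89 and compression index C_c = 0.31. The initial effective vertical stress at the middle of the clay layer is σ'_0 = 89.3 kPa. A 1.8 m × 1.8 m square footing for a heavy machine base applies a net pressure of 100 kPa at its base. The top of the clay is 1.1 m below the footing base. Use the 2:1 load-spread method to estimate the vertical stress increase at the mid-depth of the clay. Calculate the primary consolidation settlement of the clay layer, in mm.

S_c ≈ 39.8 mm

Mid-depth of clay below the footing base: z = 1.1 + 3.9/2 = 3.05 m.
Stress increase at mid-clay by the 2:1 spreading method:
Δσ = qBL/((B+z)(L+z)) = 100×1.8×1.8/((1.8+3.05)(1.8+3.05)) = 13.774 kPa
Final effective stress: σ'_f = σ'_0 + Δσ = 89.3 + 13.774 = 103.07 kPa.
Normally consolidated clay, so the full stress increment lies on the virgin compression line:
S_c = C_c·H/(1+e₀)·log₁₀(σ'_f/σ'_0) = 0.31×3.9/(1+0.89)×log₁₀(103.07/89.3)
    = 0.63968 × 0.062281 = 0.03984 m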